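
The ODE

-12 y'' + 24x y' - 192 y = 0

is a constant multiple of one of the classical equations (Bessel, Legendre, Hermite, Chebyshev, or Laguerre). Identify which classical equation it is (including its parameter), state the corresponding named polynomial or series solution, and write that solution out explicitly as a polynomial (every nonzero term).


All three coefficients share the factor -12; dividing through by -12 gives  y'' - 2x y' + 16 y = 0.
This matches the Hermite equation y'' - 2x y' + 2n y = 0 with 2n = 16, so n = 8; the polynomial solution is H_8(x).
With y = sum_k a_k x^k, matching x^k gives (k+2)(k+1) a_{k+2} = 2(k - n) a_k = 2(k - 8) a_k. The right side vanishes at k = 8, so the series with the parity of 8 terminates at degree 8.
Standard normalization: leading coefficient of H_n is 2^n, so a_8 = 2^8 = 256. Work downward with a_k = (k+1)(k+2) a_{k+2} / (2(k - n)):
  a_6 = (7)(8)(256) / (2(6 - 8)) = 14336/(-4) = -3584
  a_4 = (5)(6)(-3584) / (2(4 - 8)) = -107520/(-8) = 13440
  a_2 = (3)(4)(13440) / (2(2 - 8)) = 161280/(-12) = -13440
  a_0 = (1)(2)(-13440) / (2(0 - 8)) = -26880/(-16) = 1680
Hence H_8(x) = 256 x^8 - 3584 x^6 + 13440 x^4 - 13440 x^2 + 1680.

H_8(x); series = 256 x^8 - 3584 x^6 + 13440 x^4 - 13440 x^2 + 1680


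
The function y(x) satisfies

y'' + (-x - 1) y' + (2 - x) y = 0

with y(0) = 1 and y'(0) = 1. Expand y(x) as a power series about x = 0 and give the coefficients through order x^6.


Ansatz: y(x) = sum_{n>=0} a_n x^n, so y'(x) = sum_{n>=1} n a_n x^(n-1) and y''(x) = sum_{n>=2} n(n-1) a_n x^(n-2).
Substitute into P(x) y'' + Q(x) y' + R(x) y = 0 with P(x) = 1, Q(x) = -x - 1, R(x) = 2 - x, and match powers of x.
Initial conditions: a_0 = 1, a_1 = 1.
Setting the coefficient of each power of x to zero and solving order by order (substituting the coefficients already found):
  x^0: 2 a_2 - a_1 + 2 a_0 = 0  ->  2 a_2 = a_1 - 2 a_0 = -1  ->  a_2 = -1/2
  x^1: 6 a_3 - 2 a_2 + a_1 - a_0 = 0  ->  6 a_3 = 2 a_2 - a_1 + a_0 = -1  ->  a_3 = -1/6
  x^2: 12 a_4 - 3 a_3 - a_1 = 0  ->  12 a_4 = 3 a_3 + a_1 = 1/2  ->  a_4 = 1/24
  x^3: 20 a_5 - 4 a_4 - a_3 - a_2 = 0  ->  20 a_5 = 4 a_4 + a_3 + a_2 = -1/2  ->  a_5 = -1/40
  x^4: 30 a_6 - 5 a_5 - 2 a_4 - a_3 = 0  ->  30 a_6 = 5 a_5 + 2 a_4 + a_3 = -5/24  ->  a_6 = -1/144
Truncated series: y(x) = 1 + x - (1/2) x^2 - (1/6) x^3 + (1/24) x^4 - (1/40) x^5 - (1/144) x^6 + O(x^7).

a_0 = 1; a_1 = 1; a_2 = -1/2; a_3 = -1/6; a_4 = 1/24; a_5 = -1/40; a_6 = -1/144


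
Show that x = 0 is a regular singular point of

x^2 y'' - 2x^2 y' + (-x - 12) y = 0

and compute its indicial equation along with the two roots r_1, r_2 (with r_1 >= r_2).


Divide by x^2 to reach normal form y'' + P_1(x) y' + P_2(x) y = 0 with P_1(x) = -2 and P_2(x) = -1/x - 12/x^2.
x = 0 is a singular point because the y-coefficient -1/x - 12/x^2 has a pole at x = 0.
It is a regular singular point because x P_1(x) = p(x) = -2x and x^2 P_2(x) = q(x) = -x - 12 are polynomials, hence analytic at x = 0.
p(0) = 0,  q(0) = -12.
Indicial equation: r(r-1) + p(0) r + q(0) = 0, i.e. r^2 + (p(0) - 1) r + q(0) = 0, i.e. r^2 - 1 r - 12 = 0.
Discriminant: (-1)^2 - 4(-12) = 49, so r = (1 ± 7)/2.
Solving: r_1 = 4, r_2 = -3.

indicial: r^2 - 1 r - 12 = 0; roots r_1 = 4, r_2 = -3


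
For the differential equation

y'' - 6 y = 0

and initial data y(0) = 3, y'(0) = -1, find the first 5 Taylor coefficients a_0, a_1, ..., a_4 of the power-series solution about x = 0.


Ansatz: y(x) = sum_{n>=0} a_n x^n, so y'(x) = sum_{n>=1} n a_n x^(n-1) and y''(x) = sum_{n>=2} n(n-1) a_n x^(n-2).
Substitute into P(x) y'' + Q(x) y' + R(x) y = 0 with P(x) = 1, Q(x) = 0, R(x) = -6, and match powers of x.
Initial conditions: a_0 = 3, a_1 = -1.
Setting the coefficient of each power of x to zero and solving order by order (substituting the coefficients already found):
  x^0: 2 a_2 - 6 a_0 = 0  ->  2 a_2 = 6 a_0 = 18  ->  a_2 = 9
  x^1: 6 a_3 - 6 a_1 = 0  ->  6 a_3 = 6 a_1 = -6  ->  a_3 = -1
  x^2: 12 a_4 - 6 a_2 = 0  ->  12 a_4 = 6 a_2 = 54  ->  a_4 = 9/2
Truncated series: y(x) = 3 - x + 9 x^2 - x^3 + (9/2) x^4 + O(x^5).

a_0 = 3; a_1 = -1; a_2 = 9; a_3 = -1; a_4 = 9/2


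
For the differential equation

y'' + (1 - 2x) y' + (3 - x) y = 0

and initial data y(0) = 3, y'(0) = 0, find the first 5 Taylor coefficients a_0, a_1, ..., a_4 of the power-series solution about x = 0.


Ansatz: y(x) = sum_{n>=0} a_n x^n, so y'(x) = sum_{n>=1} n a_n x^(n-1) and y''(x) = sum_{n>=2} n(n-1) a_n x^(n-2).
Substitute into P(x) y'' + Q(x) y' + R(x) y = 0 with P(x) = 1, Q(x) = 1 - 2x, R(x) = 3 - x, and match powers of x.
Initial conditions: a_0 = 3, a_1 = 0.
Setting the coefficient of each power of x to zero and solving order by order (substituting the coefficients already found):
  x^0: 2 a_2 + a_1 + 3 a_0 = 0  ->  2 a_2 = -a_1 - 3 a_0 = -9  ->  a_2 = -9/2
  x^1: 6 a_3 + 2 a_2 + a_1 - a_0 = 0  ->  6 a_3 = -2 a_2 - a_1 + a_0 = 12  ->  a_3 = 2
  x^2: 12 a_4 + 3 a_3 - a_2 - a_1 = 0  ->  12 a_4 = -3 a_3 + a_2 + a_1 = -21/2  ->  a_4 = -7/8
Truncated series: y(x) = 3 - (9/2) x^2 + 2 x^3 - (7/8) x^4 + O(x^5).

a_0 = 3; a_1 = 0; a_2 = -9/2; a_3 = 2; a_4 = -7/8


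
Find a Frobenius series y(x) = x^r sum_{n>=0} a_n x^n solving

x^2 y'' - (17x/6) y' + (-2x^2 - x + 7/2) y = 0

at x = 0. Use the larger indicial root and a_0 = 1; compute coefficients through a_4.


Write in Frobenius form y'' + (p(x)/x) y' + (q(x)/x^2) y = 0:
  p(x) = -17/6,  q(x) = -2x^2 - x + 7/2.
Indicial equation: r(r-1) + (-17/6) r + (7/2) = 0 -> roots r_1 = 7/3, r_2 = 3/2.
Take r = r_1 = 7/3. Let y(x) = x^r sum_{n>=0} a_n x^n with a_0 = 1.
Substitute y = x^r sum a_n x^n and match x^{r+n}. The recurrence is
  D(n) a_n - 1 a_{n-1} - 2 a_{n-2} = 0,  where D(n) = (r+n)(r+n-1) + (-17/6)(r+n) + (7/2).
  a_n = [1 a_{n-1} + 2 a_{n-2}] / D(n).
Since the indicial polynomial factors as (r - r_1)(r - r_2), D(n) = (r_1 + n - r_1)(r_1 + n - r_2) = n(n + 5/6).
Evaluating step by step (a_0 = 1):
  n = 1: D(1) = 1(1 + 5/6) = 11/6; numerator = 1(1) = 1; a_1 = (1)/(11/6) = 6/11
  n = 2: D(2) = 2(2 + 5/6) = 17/3; numerator = 1(6/11) + 2(1) = 28/11; a_2 = (28/11)/(17/3) = 84/187
  n = 3: D(3) = 3(3 + 5/6) = 23/2; numerator = 1(84/187) + 2(6/11) = 288/187; a_3 = (288/187)/(23/2) = 576/4301
  n = 4: D(4) = 4(4 + 5/6) = 58/3; numerator = 1(576/4301) + 2(84/187) = 4440/4301; a_4 = (4440/4301)/(58/3) = 6660/124729

r = 7/3; a_0 = 1; a_1 = 6/11; a_2 = 84/187; a_3 = 576/4301; a_4 = 6660/124729


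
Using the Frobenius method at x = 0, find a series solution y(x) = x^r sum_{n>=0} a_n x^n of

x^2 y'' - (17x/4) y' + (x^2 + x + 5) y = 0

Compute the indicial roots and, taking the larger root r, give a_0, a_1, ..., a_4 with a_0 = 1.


Write in Frobenius form y'' + (p(x)/x) y' + (q(x)/x^2) y = 0:
  p(x) = -17/4,  q(x) = x^2 + x + 5.
Indicial equation: r(r-1) + (-17/4) r + (5) = 0 -> roots r_1 = 4, r_2 = 5/4.
Take r = r_1 = 4. Let y(x) = x^r sum_{n>=0} a_n x^n with a_0 = 1.
Substitute y = x^r sum a_n x^n and match x^{r+n}. The recurrence is
  D(n) a_n + 1 a_{n-1} + 1 a_{n-2} = 0,  where D(n) = (r+n)(r+n-1) + (-17/4)(r+n) + (5).
  a_n = [-1 a_{n-1} - 1 a_{n-2}] / D(n).
Since the indicial polynomial factors as (r - r_1)(r - r_2), D(n) = (r_1 + n - r_1)(r_1 + n - r_2) = n(n + 11/4).
Evaluating step by step (a_0 = 1):
  n = 1: D(1) = 1(1 + 11/4) = 15/4; numerator = -1(1) = -1; a_1 = (-1)/(15/4) = -4/15
  n = 2: D(2) = 2(2 + 11/4) = 19/2; numerator = -1(-4/15) - 1(1) = -11/15; a_2 = (-11/15)/(19/2) = -22/285
  n = 3: D(3) = 3(3 + 11/4) = 69/4; numerator = -1(-22/285) - 1(-4/15) = 98/285; a_3 = (98/285)/(69/4) = 392/19665
  n = 4: D(4) = 4(4 + 11/4) = 27; numerator = -1(392/19665) - 1(-22/285) = 1126/19665; a_4 = (1126/19665)/(27) = 1126/530955

r = 4; a_0 = 1; a_1 = -4/15; a_2 = -22/285; a_3 = 392/19665; a_4 = 1126/530955


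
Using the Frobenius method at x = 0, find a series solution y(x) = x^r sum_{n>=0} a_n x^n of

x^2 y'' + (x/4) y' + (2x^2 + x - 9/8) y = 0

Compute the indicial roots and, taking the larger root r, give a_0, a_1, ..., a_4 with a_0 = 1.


Write in Frobenius form y'' + (p(x)/x) y' + (q(x)/x^2) y = 0:
  p(x) = 1/4,  q(x) = 2x^2 + x - 9/8.
Indicial equation: r(r-1) + (1/4) r + (-9/8) = 0 -> roots r_1 = 3/2, r_2 = -3/4.
Take r = r_1 = 3/2. Let y(x) = x^r sum_{n>=0} a_n x^n with a_0 = 1.
Substitute y = x^r sum a_n x^n and match x^{r+n}. The recurrence is
  D(n) a_n + 1 a_{n-1} + 2 a_{n-2} = 0,  where D(n) = (r+n)(r+n-1) + (1/4)(r+n) + (-9/8).
  a_n = [-1 a_{n-1} - 2 a_{n-2}] / D(n).
Since the indicial polynomial factors as (r - r_1)(r - r_2), D(n) = (r_1 + n - r_1)(r_1 + n - r_2) = n(n + 9/4).
Evaluating step by step (a_0 = 1):
  n = 1: D(1) = 1(1 + 9/4) = 13/4; numerator = -1(1) = -1; a_1 = (-1)/(13/4) = -4/13
  n = 2: D(2) = 2(2 + 9/4) = 17/2; numerator = -1(-4/13) - 2(1) = -22/13; a_2 = (-22/13)/(17/2) = -44/221
  n = 3: D(3) = 3(3 + 9/4) = 63/4; numerator = -1(-44/221) - 2(-4/13) = 180/221; a_3 = (180/221)/(63/4) = 80/1547
  n = 4: D(4) = 4(4 + 9/4) = 25; numerator = -1(80/1547) - 2(-44/221) = 536/1547; a_4 = (536/1547)/(25) = 536/38675

r = 3/2; a_0 = 1; a_1 = -4/13; a_2 = -44/221; a_3 = 80/1547; a_4 = 536/38675


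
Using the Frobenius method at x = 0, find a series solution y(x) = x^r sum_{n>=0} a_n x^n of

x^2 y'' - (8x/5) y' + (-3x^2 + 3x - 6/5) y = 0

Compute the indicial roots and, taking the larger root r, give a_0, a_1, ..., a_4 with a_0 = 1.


Write in Frobenius form y'' + (p(x)/x) y' + (q(x)/x^2) y = 0:
  p(x) = -8/5,  q(x) = -3x^2 + 3x - 6/5.
Indicial equation: r(r-1) + (-8/5) r + (-6/5) = 0 -> roots r_1 = 3, r_2 = -2/5.
Take r = r_1 = 3. Let y(x) = x^r sum_{n>=0} a_n x^n with a_0 = 1.
Substitute y = x^r sum a_n x^n and match x^{r+n}. The recurrence is
  D(n) a_n + 3 a_{n-1} - 3 a_{n-2} = 0,  where D(n) = (r+n)(r+n-1) + (-8/5)(r+n) + (-6/5).
  a_n = [-3 a_{n-1} + 3 a_{n-2}] / D(n).
Since the indicial polynomial factors as (r - r_1)(r - r_2), D(n) = (r_1 + n - r_1)(r_1 + n - r_2) = n(n + 17/5).
Evaluating step by step (a_0 = 1):
  n = 1: D(1) = 1(1 + 17/5) = 22/5; numerator = -3(1) = -3; a_1 = (-3)/(22/5) = -15/22
  n = 2: D(2) = 2(2 + 17/5) = 54/5; numerator = -3(-15/22) + 3(1) = 111/22; a_2 = (111/22)/(54/5) = 185/396
  n = 3: D(3) = 3(3 + 17/5) = 96/5; numerator = -3(185/396) + 3(-15/22) = -455/132; a_3 = (-455/132)/(96/5) = -2275/12672
  n = 4: D(4) = 4(4 + 17/5) = 148/5; numerator = -3(-2275/12672) + 3(185/396) = 745/384; a_4 = (745/384)/(148/5) = 3725/56832

r = 3; a_0 = 1; a_1 = -15/22; a_2 = 185/396; a_3 = -2275/12672; a_4 = 3725/56832


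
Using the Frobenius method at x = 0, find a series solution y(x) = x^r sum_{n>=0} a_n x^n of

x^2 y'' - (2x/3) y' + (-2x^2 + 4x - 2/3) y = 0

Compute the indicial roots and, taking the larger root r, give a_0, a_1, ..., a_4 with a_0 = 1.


Write in Frobenius form y'' + (p(x)/x) y' + (q(x)/x^2) y = 0:
  p(x) = -2/3,  q(x) = -2x^2 + 4x - 2/3.
Indicial equation: r(r-1) + (-2/3) r + (-2/3) = 0 -> roots r_1 = 2, r_2 = -1/3.
Take r = r_1 = 2. Let y(x) = x^r sum_{n>=0} a_n x^n with a_0 = 1.
Substitute y = x^r sum a_n x^n and match x^{r+n}. The recurrence is
  D(n) a_n + 4 a_{n-1} - 2 a_{n-2} = 0,  where D(n) = (r+n)(r+n-1) + (-2/3)(r+n) + (-2/3).
  a_n = [-4 a_{n-1} + 2 a_{n-2}] / D(n).
Since the indicial polynomial factors as (r - r_1)(r - r_2), D(n) = (r_1 + n - r_1)(r_1 + n - r_2) = n(n + 7/3).
Evaluating step by step (a_0 = 1):
  n = 1: D(1) = 1(1 + 7/3) = 10/3; numerator = -4(1) = -4; a_1 = (-4)/(10/3) = -6/5
  n = 2: D(2) = 2(2 + 7/3) = 26/3; numerator = -4(-6/5) + 2(1) = 34/5; a_2 = (34/5)/(26/3) = 51/65
  n = 3: D(3) = 3(3 + 7/3) = 16; numerator = -4(51/65) + 2(-6/5) = -72/13; a_3 = (-72/13)/(16) = -9/26
  n = 4: D(4) = 4(4 + 7/3) = 76/3; numerator = -4(-9/26) + 2(51/65) = 192/65; a_4 = (192/65)/(76/3) = 144/1235

r = 2; a_0 = 1; a_1 = -6/5; a_2 = 51/65; a_3 = -9/26; a_4 = 144/1235


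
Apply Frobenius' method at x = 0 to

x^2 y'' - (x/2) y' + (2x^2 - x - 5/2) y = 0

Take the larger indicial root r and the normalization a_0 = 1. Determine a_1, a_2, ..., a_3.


Write in Frobenius form y'' + (p(x)/x) y' + (q(x)/x^2) y = 0:
  p(x) = -1/2,  q(x) = 2x^2 - x - 5/2.
Indicial equation: r(r-1) + (-1/2) r + (-5/2) = 0 -> roots r_1 = 5/2, r_2 = -1.
Take r = r_1 = 5/2. Let y(x) = x^r sum_{n>=0} a_n x^n with a_0 = 1.
Substitute y = x^r sum a_n x^n and match x^{r+n}. The recurrence is
  D(n) a_n - 1 a_{n-1} + 2 a_{n-2} = 0,  where D(n) = (r+n)(r+n-1) + (-1/2)(r+n) + (-5/2).
  a_n = [1 a_{n-1} - 2 a_{n-2}] / D(n).
Since the indicial polynomial factors as (r - r_1)(r - r_2), D(n) = (r_1 + n - r_1)(r_1 + n - r_2) = n(n + 7/2).
Evaluating step by step (a_0 = 1):
  n = 1: D(1) = 1(1 + 7/2) = 9/2; numerator = 1(1) = 1; a_1 = (1)/(9/2) = 2/9
  n = 2: D(2) = 2(2 + 7/2) = 11; numerator = 1(2/9) - 2(1) = -16/9; a_2 = (-16/9)/(11) = -16/99
  n = 3: D(3) = 3(3 + 7/2) = 39/2; numerator = 1(-16/99) - 2(2/9) = -20/33; a_3 = (-20/33)/(39/2) = -40/1287

r = 5/2; a_0 = 1; a_1 = 2/9; a_2 = -16/99; a_3 = -40/1287


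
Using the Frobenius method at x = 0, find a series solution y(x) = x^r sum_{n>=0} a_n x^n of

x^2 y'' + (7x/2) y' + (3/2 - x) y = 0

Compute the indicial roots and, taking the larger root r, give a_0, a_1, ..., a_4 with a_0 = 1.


Write in Frobenius form y'' + (p(x)/x) y' + (q(x)/x^2) y = 0:
  p(x) = 7/2,  q(x) = 3/2 - x.
Indicial equation: r(r-1) + (7/2) r + (3/2) = 0 -> roots r_1 = -1, r_2 = -3/2.
Take r = r_1 = -1. Let y(x) = x^r sum_{n>=0} a_n x^n with a_0 = 1.
Substitute y = x^r sum a_n x^n and match x^{r+n}. The recurrence is
  D(n) a_n - 1 a_{n-1} = 0,  where D(n) = (r+n)(r+n-1) + (7/2)(r+n) + (3/2).
  a_n = 1 / D(n) * a_{n-1}.
Since the indicial polynomial factors as (r - r_1)(r - r_2), D(n) = (r_1 + n - r_1)(r_1 + n - r_2) = n(n + 1/2).
Evaluating step by step (a_0 = 1):
  n = 1: D(1) = 1(1 + 1/2) = 3/2; numerator = 1(1) = 1; a_1 = (1)/(3/2) = 2/3
  n = 2: D(2) = 2(2 + 1/2) = 5; numerator = 1(2/3) = 2/3; a_2 = (2/3)/(5) = 2/15
  n = 3: D(3) = 3(3 + 1/2) = 21/2; numerator = 1(2/15) = 2/15; a_3 = (2/15)/(21/2) = 4/315
  n = 4: D(4) = 4(4 + 1/2) = 18; numerator = 1(4/315) = 4/315; a_4 = (4/315)/(18) = 2/2835

r = -1; a_0 = 1; a_1 = 2/3; a_2 = 2/15; a_3 = 4/315; a_4 = 2/2835


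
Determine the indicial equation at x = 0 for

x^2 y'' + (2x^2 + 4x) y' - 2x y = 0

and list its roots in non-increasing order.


Divide by x^2 to reach normal form y'' + P_1(x) y' + P_2(x) y = 0 with P_1(x) = 2 + 4/x and P_2(x) = -2/x.
x = 0 is a singular point because the y'-coefficient 2 + 4/x has a pole at x = 0 and the y-coefficient -2/x has a pole at x = 0.
It is a regular singular point because x P_1(x) = p(x) = 2x + 4 and x^2 P_2(x) = q(x) = -2x are polynomials, hence analytic at x = 0.
p(0) = 4,  q(0) = 0.
Indicial equation: r(r-1) + p(0) r + q(0) = 0, i.e. r^2 + (p(0) - 1) r + q(0) = 0, i.e. r^2 + 3 r = 0.
Discriminant: (3)^2 - 4(0) = 9, so r = (-3 ± 3)/2.
Solving: r_1 = 0, r_2 = -3.

indicial: r^2 + 3 r = 0; roots r_1 = 0, r_2 = -3


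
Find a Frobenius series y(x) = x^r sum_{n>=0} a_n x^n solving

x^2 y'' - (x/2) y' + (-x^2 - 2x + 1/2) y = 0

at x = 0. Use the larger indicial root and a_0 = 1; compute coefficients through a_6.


Write in Frobenius form y'' + (p(x)/x) y' + (q(x)/x^2) y = 0:
  p(x) = -1/2,  q(x) = -x^2 - 2x + 1/2.
Indicial equation: r(r-1) + (-1/2) r + (1/2) = 0 -> roots r_1 = 1, r_2 = 1/2.
Take r = r_1 = 1. Let y(x) = x^r sum_{n>=0} a_n x^n with a_0 = 1.
Substitute y = x^r sum a_n x^n and match x^{r+n}. The recurrence is
  D(n) a_n - 2 a_{n-1} - 1 a_{n-2} = 0,  where D(n) = (r+n)(r+n-1) + (-1/2)(r+n) + (1/2).
  a_n = [2 a_{n-1} + 1 a_{n-2}] / D(n).
Since the indicial polynomial factors as (r - r_1)(r - r_2), D(n) = (r_1 + n - r_1)(r_1 + n - r_2) = n(n + 1/2).
Evaluating step by step (a_0 = 1):
  n = 1: D(1) = 1(1 + 1/2) = 3/2; numerator = 2(1) = 2; a_1 = (2)/(3/2) = 4/3
  n = 2: D(2) = 2(2 + 1/2) = 5; numerator = 2(4/3) + 1(1) = 11/3; a_2 = (11/3)/(5) = 11/15
  n = 3: D(3) = 3(3 + 1/2) = 21/2; numerator = 2(11/15) + 1(4/3) = 14/5; a_3 = (14/5)/(21/2) = 4/15
  n = 4: D(4) = 4(4 + 1/2) = 18; numerator = 2(4/15) + 1(11/15) = 19/15; a_4 = (19/15)/(18) = 19/270
  n = 5: D(5) = 5(5 + 1/2) = 55/2; numerator = 2(19/270) + 1(4/15) = 11/27; a_5 = (11/27)/(55/2) = 2/135
  n = 6: D(6) = 6(6 + 1/2) = 39; numerator = 2(2/135) + 1(19/270) = 1/10; a_6 = (1/10)/(39) = 1/390

r = 1; a_0 = 1; a_1 = 4/3; a_2 = 11/15; a_3 = 4/15; a_4 = 19/270; a_5 = 2/135; a_6 = 1/390


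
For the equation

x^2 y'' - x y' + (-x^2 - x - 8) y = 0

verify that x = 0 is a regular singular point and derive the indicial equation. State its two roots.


Divide by x^2 to reach normal form y'' + P_1(x) y' + P_2(x) y = 0 with P_1(x) = -1/x and P_2(x) = -1 - 1/x - 8/x^2.
x = 0 is a singular point because the y'-coefficient -1/x has a pole at x = 0 and the y-coefficient -1 - 1/x - 8/x^2 has a pole at x = 0.
It is a regular singular point because x P_1(x) = p(x) = -1 and x^2 P_2(x) = q(x) = -x^2 - x - 8 are polynomials, hence analytic at x = 0.
p(0) = -1,  q(0) = -8.
Indicial equation: r(r-1) + p(0) r + q(0) = 0, i.e. r^2 + (p(0) - 1) r + q(0) = 0, i.e. r^2 - 2 r - 8 = 0.
Discriminant: (-2)^2 - 4(-8) = 36, so r = (2 ± 6)/2.
Solving: r_1 = 4, r_2 = -2.

indicial: r^2 - 2 r - 8 = 0; roots r_1 = 4, r_2 = -2


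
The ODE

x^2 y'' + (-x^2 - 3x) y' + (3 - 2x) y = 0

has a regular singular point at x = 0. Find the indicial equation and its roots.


Divide by x^2 to reach normal form y'' + P_1(x) y' + P_2(x) y = 0 with P_1(x) = -1 - 3/x and P_2(x) = -2/x + 3/x^2.
x = 0 is a singular point because the y'-coefficient -1 - 3/x has a pole at x = 0 and the y-coefficient -2/x + 3/x^2 has a pole at x = 0.
It is a regular singular point because x P_1(x) = p(x) = -x - 3 and x^2 P_2(x) = q(x) = 3 - 2x are polynomials, hence analytic at x = 0.
p(0) = -3,  q(0) = 3.
Indicial equation: r(r-1) + p(0) r + q(0) = 0, i.e. r^2 + (p(0) - 1) r + q(0) = 0, i.e. r^2 - 4 r + 3 = 0.
Discriminant: (-4)^2 - 4(3) = 4, so r = (4 ± 2)/2.
Solving: r_1 = 3, r_2 = 1.

indicial: r^2 - 4 r + 3 = 0; roots r_1 = 3, r_2 = 1


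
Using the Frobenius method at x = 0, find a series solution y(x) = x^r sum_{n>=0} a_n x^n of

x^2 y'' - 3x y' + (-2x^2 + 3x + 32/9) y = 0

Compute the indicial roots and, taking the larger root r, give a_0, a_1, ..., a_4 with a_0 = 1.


Write in Frobenius form y'' + (p(x)/x) y' + (q(x)/x^2) y = 0:
  p(x) = -3,  q(x) = -2x^2 + 3x + 32/9.
Indicial equation: r(r-1) + (-3) r + (32/9) = 0 -> roots r_1 = 8/3, r_2 = 4/3.
Take r = r_1 = 8/3. Let y(x) = x^r sum_{n>=0} a_n x^n with a_0 = 1.
Substitute y = x^r sum a_n x^n and match x^{r+n}. The recurrence is
  D(n) a_n + 3 a_{n-1} - 2 a_{n-2} = 0,  where D(n) = (r+n)(r+n-1) + (-3)(r+n) + (32/9).
  a_n = [-3 a_{n-1} + 2 a_{n-2}] / D(n).
Since the indicial polynomial factors as (r - r_1)(r - r_2), D(n) = (r_1 + n - r_1)(r_1 + n - r_2) = n(n + 4/3).
Evaluating step by step (a_0 = 1):
  n = 1: D(1) = 1(1 + 4/3) = 7/3; numerator = -3(1) = -3; a_1 = (-3)/(7/3) = -9/7
  n = 2: D(2) = 2(2 + 4/3) = 20/3; numerator = -3(-9/7) + 2(1) = 41/7; a_2 = (41/7)/(20/3) = 123/140
  n = 3: D(3) = 3(3 + 4/3) = 13; numerator = -3(123/140) + 2(-9/7) = -729/140; a_3 = (-729/140)/(13) = -729/1820
  n = 4: D(4) = 4(4 + 4/3) = 64/3; numerator = -3(-729/1820) + 2(123/140) = 1077/364; a_4 = (1077/364)/(64/3) = 3231/23296

r = 8/3; a_0 = 1; a_1 = -9/7; a_2 = 123/140; a_3 = -729/1820; a_4 = 3231/23296


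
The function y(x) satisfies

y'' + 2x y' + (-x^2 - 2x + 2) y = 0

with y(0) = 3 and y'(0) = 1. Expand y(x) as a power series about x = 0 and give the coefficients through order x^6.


Ansatz: y(x) = sum_{n>=0} a_n x^n, so y'(x) = sum_{n>=1} n a_n x^(n-1) and y''(x) = sum_{n>=2} n(n-1) a_n x^(n-2).
Substitute into P(x) y'' + Q(x) y' + R(x) y = 0 with P(x) = 1, Q(x) = 2x, R(x) = -x^2 - 2x + 2, and match powers of x.
Initial conditions: a_0 = 3, a_1 = 1.
Setting the coefficient of each power of x to zero and solving order by order (substituting the coefficients already found):
  x^0: 2 a_2 + 2 a_0 = 0  ->  2 a_2 = -2 a_0 = -6  ->  a_2 = -3
  x^1: 6 a_3 + 4 a_1 - 2 a_0 = 0  ->  6 a_3 = -4 a_1 + 2 a_0 = 2  ->  a_3 = 1/3
  x^2: 12 a_4 + 6 a_2 - 2 a_1 - a_0 = 0  ->  12 a_4 = -6 a_2 + 2 a_1 + a_0 = 23  ->  a_4 = 23/12
  x^3: 20 a_5 + 8 a_3 - 2 a_2 - a_1 = 0  ->  20 a_5 = -8 a_3 + 2 a_2 + a_1 = -23/3  ->  a_5 = -23/60
  x^4: 30 a_6 + 10 a_4 - 2 a_3 - a_2 = 0  ->  30 a_6 = -10 a_4 + 2 a_3 + a_2 = -43/2  ->  a_6 = -43/60
Truncated series: y(x) = 3 + x - 3 x^2 + (1/3) x^3 + (23/12) x^4 - (23/60) x^5 - (43/60) x^6 + O(x^7).

a_0 = 3; a_1 = 1; a_2 = -3; a_3 = 1/3; a_4 = 23/12; a_5 = -23/60; a_6 = -43/60


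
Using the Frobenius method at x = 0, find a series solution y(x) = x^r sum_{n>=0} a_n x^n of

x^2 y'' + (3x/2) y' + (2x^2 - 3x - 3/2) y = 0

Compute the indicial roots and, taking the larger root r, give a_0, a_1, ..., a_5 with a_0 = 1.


Write in Frobenius form y'' + (p(x)/x) y' + (q(x)/x^2) y = 0:
  p(x) = 3/2,  q(x) = 2x^2 - 3x - 3/2.
Indicial equation: r(r-1) + (3/2) r + (-3/2) = 0 -> roots r_1 = 1, r_2 = -3/2.
Take r = r_1 = 1. Let y(x) = x^r sum_{n>=0} a_n x^n with a_0 = 1.
Substitute y = x^r sum a_n x^n and match x^{r+n}. The recurrence is
  D(n) a_n - 3 a_{n-1} + 2 a_{n-2} = 0,  where D(n) = (r+n)(r+n-1) + (3/2)(r+n) + (-3/2).
  a_n = [3 a_{n-1} - 2 a_{n-2}] / D(n).
Since the indicial polynomial factors as (r - r_1)(r - r_2), D(n) = (r_1 + n - r_1)(r_1 + n - r_2) = n(n + 5/2).
Evaluating step by step (a_0 = 1):
  n = 1: D(1) = 1(1 + 5/2) = 7/2; numerator = 3(1) = 3; a_1 = (3)/(7/2) = 6/7
  n = 2: D(2) = 2(2 + 5/2) = 9; numerator = 3(6/7) - 2(1) = 4/7; a_2 = (4/7)/(9) = 4/63
  n = 3: D(3) = 3(3 + 5/2) = 33/2; numerator = 3(4/63) - 2(6/7) = -32/21; a_3 = (-32/21)/(33/2) = -64/693
  n = 4: D(4) = 4(4 + 5/2) = 26; numerator = 3(-64/693) - 2(4/63) = -40/99; a_4 = (-40/99)/(26) = -20/1287
  n = 5: D(5) = 5(5 + 5/2) = 75/2; numerator = 3(-20/1287) - 2(-64/693) = 1244/9009; a_5 = (1244/9009)/(75/2) = 2488/675675

r = 1; a_0 = 1; a_1 = 6/7; a_2 = 4/63; a_3 = -64/693; a_4 = -20/1287; a_5 = 2488/675675


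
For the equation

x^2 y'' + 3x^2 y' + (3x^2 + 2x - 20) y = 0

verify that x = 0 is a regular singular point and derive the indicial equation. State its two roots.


Divide by x^2 to reach normal form y'' + P_1(x) y' + P_2(x) y = 0 with P_1(x) = 3 and P_2(x) = 3 + 2/x - 20/x^2.
x = 0 is a singular point because the y-coefficient 3 + 2/x - 20/x^2 has a pole at x = 0.
It is a regular singular point because x P_1(x) = p(x) = 3x and x^2 P_2(x) = q(x) = 3x^2 + 2x - 20 are polynomials, hence analytic at x = 0.
p(0) = 0,  q(0) = -20.
Indicial equation: r(r-1) + p(0) r + q(0) = 0, i.e. r^2 + (p(0) - 1) r + q(0) = 0, i.e. r^2 - 1 r - 20 = 0.
Discriminant: (-1)^2 - 4(-20) = 81, so r = (1 ± 9)/2.
Solving: r_1 = 5, r_2 = -4.

indicial: r^2 - 1 r - 20 = 0; roots r_1 = 5, r_2 = -4


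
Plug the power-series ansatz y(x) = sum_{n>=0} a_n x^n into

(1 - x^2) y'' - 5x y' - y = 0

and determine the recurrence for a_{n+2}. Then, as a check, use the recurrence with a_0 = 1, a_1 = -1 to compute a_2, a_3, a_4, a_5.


Substitute y = sum_n a_n x^n.
(1 - 1 x^2) y'' contributes (n+2)(n+1) a_{n+2} - n(n-1) a_n at x^n.
-5 x y'(x) contributes -5 n a_n at x^n.
-y(x) contributes -1 a_n at x^n.
Matching x^n: (n+2)(n+1) a_{n+2} + (-n(n-1) - 5 n - 1) a_n = 0.
Thus a_{n+2} = (n(n-1) + 5 n + 1) / ((n+1)(n+2)) * a_n.

Check with a_0 = 1, a_1 = -1 (apply the recurrence for n = 0, 1, 2, 3): a_0 = 1, a_1 = -1, a_2 = 1/2, a_3 = -1, a_4 = 13/24, a_5 = -11/10.

a_(n+2) = (n(n-1) + 5 n + 1) / ((n+1)(n+2)) * a_n; check: a_0 = 1, a_1 = -1, a_2 = 1/2, a_3 = -1, a_4 = 13/24, a_5 = -11/10


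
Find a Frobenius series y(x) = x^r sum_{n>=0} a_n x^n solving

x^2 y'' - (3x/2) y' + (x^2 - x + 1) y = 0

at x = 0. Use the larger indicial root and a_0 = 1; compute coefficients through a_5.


Write in Frobenius form y'' + (p(x)/x) y' + (q(x)/x^2) y = 0:
  p(x) = -3/2,  q(x) = x^2 - x + 1.
Indicial equation: r(r-1) + (-3/2) r + (1) = 0 -> roots r_1 = 2, r_2 = 1/2.
Take r = r_1 = 2. Let y(x) = x^r sum_{n>=0} a_n x^n with a_0 = 1.
Substitute y = x^r sum a_n x^n and match x^{r+n}. The recurrence is
  D(n) a_n - 1 a_{n-1} + 1 a_{n-2} = 0,  where D(n) = (r+n)(r+n-1) + (-3/2)(r+n) + (1).
  a_n = [1 a_{n-1} - 1 a_{n-2}] / D(n).
Since the indicial polynomial factors as (r - r_1)(r - r_2), D(n) = (r_1 + n - r_1)(r_1 + n - r_2) = n(n + 3/2).
Evaluating step by step (a_0 = 1):
  n = 1: D(1) = 1(1 + 3/2) = 5/2; numerator = 1(1) = 1; a_1 = (1)/(5/2) = 2/5
  n = 2: D(2) = 2(2 + 3/2) = 7; numerator = 1(2/5) - 1(1) = -3/5; a_2 = (-3/5)/(7) = -3/35
  n = 3: D(3) = 3(3 + 3/2) = 27/2; numerator = 1(-3/35) - 1(2/5) = -17/35; a_3 = (-17/35)/(27/2) = -34/945
  n = 4: D(4) = 4(4 + 3/2) = 22; numerator = 1(-34/945) - 1(-3/35) = 47/945; a_4 = (47/945)/(22) = 47/20790
  n = 5: D(5) = 5(5 + 3/2) = 65/2; numerator = 1(47/20790) - 1(-34/945) = 53/1386; a_5 = (53/1386)/(65/2) = 53/45045

r = 2; a_0 = 1; a_1 = 2/5; a_2 = -3/35; a_3 = -34/945; a_4 = 47/20790; a_5 = 53/45045


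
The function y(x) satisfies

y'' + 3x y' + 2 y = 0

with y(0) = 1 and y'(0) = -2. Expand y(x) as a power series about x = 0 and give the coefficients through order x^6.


Ansatz: y(x) = sum_{n>=0} a_n x^n, so y'(x) = sum_{n>=1} n a_n x^(n-1) and y''(x) = sum_{n>=2} n(n-1) a_n x^(n-2).
Substitute into P(x) y'' + Q(x) y' + R(x) y = 0 with P(x) = 1, Q(x) = 3x, R(x) = 2, and match powers of x.
Initial conditions: a_0 = 1, a_1 = -2.
Setting the coefficient of each power of x to zero and solving order by order (substituting the coefficients already found):
  x^0: 2 a_2 + 2 a_0 = 0  ->  2 a_2 = -2 a_0 = -2  ->  a_2 = -1
  x^1: 6 a_3 + 5 a_1 = 0  ->  6 a_3 = -5 a_1 = 10  ->  a_3 = 5/3
  x^2: 12 a_4 + 8 a_2 = 0  ->  12 a_4 = -8 a_2 = 8  ->  a_4 = 2/3
  x^3: 20 a_5 + 11 a_3 = 0  ->  20 a_5 = -11 a_3 = -55/3  ->  a_5 = -11/12
  x^4: 30 a_6 + 14 a_4 = 0  ->  30 a_6 = -14 a_4 = -28/3  ->  a_6 = -14/45
Truncated series: y(x) = 1 - 2 x - x^2 + (5/3) x^3 + (2/3) x^4 - (11/12) x^5 - (14/45) x^6 + O(x^7).

a_0 = 1; a_1 = -2; a_2 = -1; a_3 = 5/3; a_4 = 2/3; a_5 = -11/12; a_6 = -14/45


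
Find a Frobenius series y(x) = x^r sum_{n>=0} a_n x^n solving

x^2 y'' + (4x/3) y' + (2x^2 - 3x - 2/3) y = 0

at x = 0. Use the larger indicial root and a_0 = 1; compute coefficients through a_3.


Write in Frobenius form y'' + (p(x)/x) y' + (q(x)/x^2) y = 0:
  p(x) = 4/3,  q(x) = 2x^2 - 3x - 2/3.
Indicial equation: r(r-1) + (4/3) r + (-2/3) = 0 -> roots r_1 = 2/3, r_2 = -1.
Take r = r_1 = 2/3. Let y(x) = x^r sum_{n>=0} a_n x^n with a_0 = 1.
Substitute y = x^r sum a_n x^n and match x^{r+n}. The recurrence is
  D(n) a_n - 3 a_{n-1} + 2 a_{n-2} = 0,  where D(n) = (r+n)(r+n-1) + (4/3)(r+n) + (-2/3).
  a_n = [3 a_{n-1} - 2 a_{n-2}] / D(n).
Since the indicial polynomial factors as (r - r_1)(r - r_2), D(n) = (r_1 + n - r_1)(r_1 + n - r_2) = n(n + 5/3).
Evaluating step by step (a_0 = 1):
  n = 1: D(1) = 1(1 + 5/3) = 8/3; numerator = 3(1) = 3; a_1 = (3)/(8/3) = 9/8
  n = 2: D(2) = 2(2 + 5/3) = 22/3; numerator = 3(9/8) - 2(1) = 11/8; a_2 = (11/8)/(22/3) = 3/16
  n = 3: D(3) = 3(3 + 5/3) = 14; numerator = 3(3/16) - 2(9/8) = -27/16; a_3 = (-27/16)/(14) = -27/224

r = 2/3; a_0 = 1; a_1 = 9/8; a_2 = 3/16; a_3 = -27/224


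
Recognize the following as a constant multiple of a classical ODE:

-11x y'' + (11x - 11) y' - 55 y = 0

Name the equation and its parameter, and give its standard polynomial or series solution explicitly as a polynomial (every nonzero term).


All three coefficients share the factor -11; dividing through by -11 gives  x y'' + (1 - x) y' + 5 y = 0.
This matches the Laguerre equation x y'' + (1 - x) y' + n y = 0 with n = 5; the polynomial solution is L_5(x).
With y = sum_k a_k x^k, matching x^k gives (k+1)k a_{k+1} + (k+1) a_{k+1} - k a_k + n a_k = 0, i.e. (k+1)^2 a_{k+1} = (k - n) a_k = (k - 5) a_k. The right side vanishes at k = 5, so the series terminates at degree 5.
Standard normalization L_n(0) = 1 gives a_0 = 1. Work upward with a_{k+1} = (k - 5) a_k / (k+1)^2:
  a_1 = (0 - 5)(1) / 1^2 = -5/1 = -5
  a_2 = (1 - 5)(-5) / 2^2 = 20/4 = 5
  a_3 = (2 - 5)(5) / 3^2 = -15/9 = -5/3
  a_4 = (3 - 5)(-5/3) / 4^2 = (10/3)/16 = 5/24
  a_5 = (4 - 5)(5/24) / 5^2 = (-5/24)/25 = -1/120
Hence L_5(x) = -x^5/120 + 5 x^4/24 - 5 x^3/3 + 5 x^2 - 5 x + 1.

L_5(x); series = -x^5/120 + 5 x^4/24 - 5 x^3/3 + 5 x^2 - 5 x + 1


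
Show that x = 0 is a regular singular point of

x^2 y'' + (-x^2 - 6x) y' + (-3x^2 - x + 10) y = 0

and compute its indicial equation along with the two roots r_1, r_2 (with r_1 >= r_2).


Divide by x^2 to reach normal form y'' + P_1(x) y' + P_2(x) y = 0 with P_1(x) = -1 - 6/x and P_2(x) = -3 - 1/x + 10/x^2.
x = 0 is a singular point because the y'-coefficient -1 - 6/x has a pole at x = 0 and the y-coefficient -3 - 1/x + 10/x^2 has a pole at x = 0.
It is a regular singular point because x P_1(x) = p(x) = -x - 6 and x^2 P_2(x) = q(x) = -3x^2 - x + 10 are polynomials, hence analytic at x = 0.
p(0) = -6,  q(0) = 10.
Indicial equation: r(r-1) + p(0) r + q(0) = 0, i.e. r^2 + (p(0) - 1) r + q(0) = 0, i.e. r^2 - 7 r + 10 = 0.
Discriminant: (-7)^2 - 4(10) = 9, so r = (7 ± 3)/2.
Solving: r_1 = 5, r_2 = 2.

indicial: r^2 - 7 r + 10 = 0; roots r_1 = 5, r_2 = 2


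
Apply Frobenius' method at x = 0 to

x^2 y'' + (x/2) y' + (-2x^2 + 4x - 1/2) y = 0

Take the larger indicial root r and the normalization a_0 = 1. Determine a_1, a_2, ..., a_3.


Write in Frobenius form y'' + (p(x)/x) y' + (q(x)/x^2) y = 0:
  p(x) = 1/2,  q(x) = -2x^2 + 4x - 1/2.
Indicial equation: r(r-1) + (1/2) r + (-1/2) = 0 -> roots r_1 = 1, r_2 = -1/2.
Take r = r_1 = 1. Let y(x) = x^r sum_{n>=0} a_n x^n with a_0 = 1.
Substitute y = x^r sum a_n x^n and match x^{r+n}. The recurrence is
  D(n) a_n + 4 a_{n-1} - 2 a_{n-2} = 0,  where D(n) = (r+n)(r+n-1) + (1/2)(r+n) + (-1/2).
  a_n = [-4 a_{n-1} + 2 a_{n-2}] / D(n).
Since the indicial polynomial factors as (r - r_1)(r - r_2), D(n) = (r_1 + n - r_1)(r_1 + n - r_2) = n(n + 3/2).
Evaluating step by step (a_0 = 1):
  n = 1: D(1) = 1(1 + 3/2) = 5/2; numerator = -4(1) = -4; a_1 = (-4)/(5/2) = -8/5
  n = 2: D(2) = 2(2 + 3/2) = 7; numerator = -4(-8/5) + 2(1) = 42/5; a_2 = (42/5)/(7) = 6/5
  n = 3: D(3) = 3(3 + 3/2) = 27/2; numerator = -4(6/5) + 2(-8/5) = -8; a_3 = (-8)/(27/2) = -16/27

r = 1; a_0 = 1; a_1 = -8/5; a_2 = 6/5; a_3 = -16/27


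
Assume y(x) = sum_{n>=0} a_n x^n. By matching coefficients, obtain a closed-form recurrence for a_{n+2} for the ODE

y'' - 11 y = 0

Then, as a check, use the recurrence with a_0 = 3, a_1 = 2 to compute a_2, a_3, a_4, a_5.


Substitute y = sum_n a_n x^n into y'' + (const) y = 0.
y''(x) = sum_{n>=0} (n+2)(n+1) a_{n+2} x^n.
The ODE becomes sum_n [(n+2)(n+1) a_{n+2} - 11 a_n] x^n = 0.
Setting each coefficient to zero gives the recurrence:
  (n+2)(n+1) a_{n+2} - 11 a_n = 0,
  a_{n+2} = 11 / ((n+1)(n+2)) a_n.

Check with a_0 = 3, a_1 = 2 (apply the recurrence for n = 0, 1, 2, 3): a_0 = 3, a_1 = 2, a_2 = 33/2, a_3 = 11/3, a_4 = 121/8, a_5 = 121/60.

a_{n+2} = 11/((n+1)(n+2)) * a_n; check: a_0 = 3, a_1 = 2, a_2 = 33/2, a_3 = 11/3, a_4 = 121/8, a_5 = 121/60


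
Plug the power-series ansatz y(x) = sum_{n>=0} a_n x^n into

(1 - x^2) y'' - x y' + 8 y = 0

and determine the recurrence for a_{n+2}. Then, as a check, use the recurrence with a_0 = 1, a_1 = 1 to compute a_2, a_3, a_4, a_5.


Substitute y = sum_n a_n x^n.
(1 - 1 x^2) y'' contributes (n+2)(n+1) a_{n+2} - n(n-1) a_n at x^n.
-x y'(x) contributes -n a_n at x^n.
8 y(x) contributes 8 a_n at x^n.
Matching x^n: (n+2)(n+1) a_{n+2} + (-n(n-1) - n + 8) a_n = 0.
Thus a_{n+2} = (n(n-1) + n - 8) / ((n+1)(n+2)) * a_n.

Check with a_0 = 1, a_1 = 1 (apply the recurrence for n = 0, 1, 2, 3): a_0 = 1, a_1 = 1, a_2 = -4, a_3 = -7/6, a_4 = 4/3, a_5 = -7/120.

a_(n+2) = (n(n-1) + n - 8) / ((n+1)(n+2)) * a_n; check: a_0 = 1, a_1 = 1, a_2 = -4, a_3 = -7/6, a_4 = 4/3, a_5 = -7/120


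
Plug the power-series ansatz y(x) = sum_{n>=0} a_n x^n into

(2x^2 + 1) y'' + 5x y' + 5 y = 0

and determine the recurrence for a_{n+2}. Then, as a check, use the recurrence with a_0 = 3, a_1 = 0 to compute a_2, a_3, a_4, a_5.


Substitute y = sum_n a_n x^n.
(1 + 2 x^2) y'' contributes (n+2)(n+1) a_{n+2} + 2 n(n-1) a_n at x^n.
5 x y'(x) contributes 5 n a_n at x^n.
5 y(x) contributes 5 a_n at x^n.
Matching x^n: (n+2)(n+1) a_{n+2} + (2 n(n-1) + 5 n + 5) a_n = 0.
Thus a_{n+2} = (-2 n(n-1) - 5 n - 5) / ((n+1)(n+2)) * a_n.

Check with a_0 = 3, a_1 = 0 (apply the recurrence for n = 0, 1, 2, 3): a_0 = 3, a_1 = 0, a_2 = -15/2, a_3 = 0, a_4 = 95/8, a_5 = 0.

a_(n+2) = (-2 n(n-1) - 5 n - 5) / ((n+1)(n+2)) * a_n; check: a_0 = 3, a_1 = 0, a_2 = -15/2, a_3 = 0, a_4 = 95/8, a_5 = 0


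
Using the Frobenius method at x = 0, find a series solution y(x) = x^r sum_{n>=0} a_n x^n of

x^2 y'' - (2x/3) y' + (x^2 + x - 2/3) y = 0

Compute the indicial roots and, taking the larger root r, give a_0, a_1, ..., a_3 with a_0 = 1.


Write in Frobenius form y'' + (p(x)/x) y' + (q(x)/x^2) y = 0:
  p(x) = -2/3,  q(x) = x^2 + x - 2/3.
Indicial equation: r(r-1) + (-2/3) r + (-2/3) = 0 -> roots r_1 = 2, r_2 = -1/3.
Take r = r_1 = 2. Let y(x) = x^r sum_{n>=0} a_n x^n with a_0 = 1.
Substitute y = x^r sum a_n x^n and match x^{r+n}. The recurrence is
  D(n) a_n + 1 a_{n-1} + 1 a_{n-2} = 0,  where D(n) = (r+n)(r+n-1) + (-2/3)(r+n) + (-2/3).
  a_n = [-1 a_{n-1} - 1 a_{n-2}] / D(n).
Since the indicial polynomial factors as (r - r_1)(r - r_2), D(n) = (r_1 + n - r_1)(r_1 + n - r_2) = n(n + 7/3).
Evaluating step by step (a_0 = 1):
  n = 1: D(1) = 1(1 + 7/3) = 10/3; numerator = -1(1) = -1; a_1 = (-1)/(10/3) = -3/10
  n = 2: D(2) = 2(2 + 7/3) = 26/3; numerator = -1(-3/10) - 1(1) = -7/10; a_2 = (-7/10)/(26/3) = -21/260
  n = 3: D(3) = 3(3 + 7/3) = 16; numerator = -1(-21/260) - 1(-3/10) = 99/260; a_3 = (99/260)/(16) = 99/4160

r = 2; a_0 = 1; a_1 = -3/10; a_2 = -21/260; a_3 = 99/4160


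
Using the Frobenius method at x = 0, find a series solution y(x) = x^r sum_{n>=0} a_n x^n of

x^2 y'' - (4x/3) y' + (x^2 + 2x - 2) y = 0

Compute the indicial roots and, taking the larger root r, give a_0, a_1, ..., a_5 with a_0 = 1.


Write in Frobenius form y'' + (p(x)/x) y' + (q(x)/x^2) y = 0:
  p(x) = -4/3,  q(x) = x^2 + 2x - 2.
Indicial equation: r(r-1) + (-4/3) r + (-2) = 0 -> roots r_1 = 3, r_2 = -2/3.
Take r = r_1 = 3. Let y(x) = x^r sum_{n>=0} a_n x^n with a_0 = 1.
Substitute y = x^r sum a_n x^n and match x^{r+n}. The recurrence is
  D(n) a_n + 2 a_{n-1} + 1 a_{n-2} = 0,  where D(n) = (r+n)(r+n-1) + (-4/3)(r+n) + (-2).
  a_n = [-2 a_{n-1} - 1 a_{n-2}] / D(n).
Since the indicial polynomial factors as (r - r_1)(r - r_2), D(n) = (r_1 + n - r_1)(r_1 + n - r_2) = n(n + 11/3).
Evaluating step by step (a_0 = 1):
  n = 1: D(1) = 1(1 + 11/3) = 14/3; numerator = -2(1) = -2; a_1 = (-2)/(14/3) = -3/7
  n = 2: D(2) = 2(2 + 11/3) = 34/3; numerator = -2(-3/7) - 1(1) = -1/7; a_2 = (-1/7)/(34/3) = -3/238
  n = 3: D(3) = 3(3 + 11/3) = 20; numerator = -2(-3/238) - 1(-3/7) = 54/119; a_3 = (54/119)/(20) = 27/1190
  n = 4: D(4) = 4(4 + 11/3) = 92/3; numerator = -2(27/1190) - 1(-3/238) = -39/1190; a_4 = (-39/1190)/(92/3) = -117/109480
  n = 5: D(5) = 5(5 + 11/3) = 130/3; numerator = -2(-117/109480) - 1(27/1190) = -225/10948; a_5 = (-225/10948)/(130/3) = -135/284648

r = 3; a_0 = 1; a_1 = -3/7; a_2 = -3/238; a_3 = 27/1190; a_4 = -117/109480; a_5 = -135/284648


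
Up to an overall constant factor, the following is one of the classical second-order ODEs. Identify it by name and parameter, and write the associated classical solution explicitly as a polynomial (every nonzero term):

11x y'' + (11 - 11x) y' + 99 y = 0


All three coefficients share the factor 11; dividing through by 11 gives  x y'' + (1 - x) y' + 9 y = 0.
This matches the Laguerre equation x y'' + (1 - x) y' + n y = 0 with n = 9; the polynomial solution is L_9(x).
With y = sum_k a_k x^k, matching x^k gives (k+1)k a_{k+1} + (k+1) a_{k+1} - k a_k + n a_k = 0, i.e. (k+1)^2 a_{k+1} = (k - n) a_k = (k - 9) a_k. The right side vanishes at k = 9, so the series terminates at degree 9.
Standard normalization L_n(0) = 1 gives a_0 = 1. Work upward with a_{k+1} = (k - 9) a_k / (k+1)^2:
  a_1 = (0 - 9)(1) / 1^2 = -9/1 = -9
  a_2 = (1 - 9)(-9) / 2^2 = 72/4 = 18
  a_3 = (2 - 9)(18) / 3^2 = -126/9 = -14
  a_4 = (3 - 9)(-14) / 4^2 = 84/16 = 21/4
  a_5 = (4 - 9)(21/4) / 5^2 = (-105/4)/25 = -21/20
  a_6 = (5 - 9)(-21/20) / 6^2 = (21/5)/36 = 7/60
  a_7 = (6 - 9)(7/60) / 7^2 = (-7/20)/49 = -1/140
  a_8 = (7 - 9)(-1/140) / 8^2 = (1/70)/64 = 1/4480
  a_9 = (8 - 9)(1/4480) / 9^2 = (-1/4480)/81 = -1/362880
Hence L_9(x) = -x^9/362880 + x^8/4480 - x^7/140 + 7 x^6/60 - 21 x^5/20 + 21 x^4/4 - 14 x^3 + 18 x^2 - 9 x + 1.

L_9(x); series = -x^9/362880 + x^8/4480 - x^7/140 + 7 x^6/60 - 21 x^5/20 + 21 x^4/4 - 14 x^3 + 18 x^2 - 9 x + 1


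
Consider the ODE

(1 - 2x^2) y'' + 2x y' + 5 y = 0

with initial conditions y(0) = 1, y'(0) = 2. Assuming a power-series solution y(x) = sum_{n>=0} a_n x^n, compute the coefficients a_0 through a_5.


Ansatz: y(x) = sum_{n>=0} a_n x^n, so y'(x) = sum_{n>=1} n a_n x^(n-1) and y''(x) = sum_{n>=2} n(n-1) a_n x^(n-2).
Substitute into P(x) y'' + Q(x) y' + R(x) y = 0 with P(x) = 1 - 2x^2, Q(x) = 2x, R(x) = 5, and match powers of x.
Initial conditions: a_0 = 1, a_1 = 2.
Setting the coefficient of each power of x to zero and solving order by order (substituting the coefficients already found):
  x^0: 2 a_2 + 5 a_0 = 0  ->  2 a_2 = -5 a_0 = -5  ->  a_2 = -5/2
  x^1: 6 a_3 + 7 a_1 = 0  ->  6 a_3 = -7 a_1 = -14  ->  a_3 = -7/3
  x^2: 12 a_4 + 5 a_2 = 0  ->  12 a_4 = -5 a_2 = 25/2  ->  a_4 = 25/24
  x^3: 20 a_5 - a_3 = 0  ->  20 a_5 = a_3 = -7/3  ->  a_5 = -7/60
Truncated series: y(x) = 1 + 2 x - (5/2) x^2 - (7/3) x^3 + (25/24) x^4 - (7/60) x^5 + O(x^6).

a_0 = 1; a_1 = 2; a_2 = -5/2; a_3 = -7/3; a_4 = 25/24; a_5 = -7/60


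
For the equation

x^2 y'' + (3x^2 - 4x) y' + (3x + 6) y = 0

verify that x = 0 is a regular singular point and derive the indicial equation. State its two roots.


Divide by x^2 to reach normal form y'' + P_1(x) y' + P_2(x) y = 0 with P_1(x) = 3 - 4/x and P_2(x) = 3/x + 6/x^2.
x = 0 is a singular point because the y'-coefficient 3 - 4/x has a pole at x = 0 and the y-coefficient 3/x + 6/x^2 has a pole at x = 0.
It is a regular singular point because x P_1(x) = p(x) = 3x - 4 and x^2 P_2(x) = q(x) = 3x + 6 are polynomials, hence analytic at x = 0.
p(0) = -4,  q(0) = 6.
Indicial equation: r(r-1) + p(0) r + q(0) = 0, i.e. r^2 + (p(0) - 1) r + q(0) = 0, i.e. r^2 - 5 r + 6 = 0.
Discriminant: (-5)^2 - 4(6) = 1, so r = (5 ± 1)/2.
Solving: r_1 = 3, r_2 = 2.

indicial: r^2 - 5 r + 6 = 0; roots r_1 = 3, r_2 = 2


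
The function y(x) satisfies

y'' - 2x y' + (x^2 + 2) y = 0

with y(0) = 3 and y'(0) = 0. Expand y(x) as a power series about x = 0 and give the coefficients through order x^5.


Ansatz: y(x) = sum_{n>=0} a_n x^n, so y'(x) = sum_{n>=1} n a_n x^(n-1) and y''(x) = sum_{n>=2} n(n-1) a_n x^(n-2).
Substitute into P(x) y'' + Q(x) y' + R(x) y = 0 with P(x) = 1, Q(x) = -2x, R(x) = x^2 + 2, and match powers of x.
Initial conditions: a_0 = 3, a_1 = 0.
Setting the coefficient of each power of x to zero and solving order by order (substituting the coefficients already found):
  x^0: 2 a_2 + 2 a_0 = 0  ->  2 a_2 = -2 a_0 = -6  ->  a_2 = -3
  x^1: 6 a_3 = 0  ->  a_3 = 0
  x^2: 12 a_4 - 2 a_2 + a_0 = 0  ->  12 a_4 = 2 a_2 - a_0 = -9  ->  a_4 = -3/4
  x^3: 20 a_5 - 4 a_3 + a_1 = 0  ->  20 a_5 = 4 a_3 - a_1 = 0  ->  a_5 = 0
Truncated series: y(x) = 3 - 3 x^2 - (3/4) x^4 + O(x^6).

a_0 = 3; a_1 = 0; a_2 = -3; a_3 = 0; a_4 = -3/4; a_5 = 0


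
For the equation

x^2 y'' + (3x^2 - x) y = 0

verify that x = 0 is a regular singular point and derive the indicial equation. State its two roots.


Divide by x^2 to reach normal form y'' + P_1(x) y' + P_2(x) y = 0 with P_1(x) = 0 and P_2(x) = 3 - 1/x.
x = 0 is a singular point because the y-coefficient 3 - 1/x has a pole at x = 0.
It is a regular singular point because x P_1(x) = p(x) = 0 and x^2 P_2(x) = q(x) = 3x^2 - x are polynomials, hence analytic at x = 0.
p(0) = 0,  q(0) = 0.
Indicial equation: r(r-1) + p(0) r + q(0) = 0, i.e. r^2 + (p(0) - 1) r + q(0) = 0, i.e. r^2 - 1 r = 0.
Discriminant: (-1)^2 - 4(0) = 1, so r = (1 ± 1)/2.
Solving: r_1 = 1, r_2 = 0.

indicial: r^2 - 1 r = 0; roots r_1 = 1, r_2 = 0


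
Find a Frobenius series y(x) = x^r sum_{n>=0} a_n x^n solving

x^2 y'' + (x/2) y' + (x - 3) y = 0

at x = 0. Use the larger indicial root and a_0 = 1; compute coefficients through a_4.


Write in Frobenius form y'' + (p(x)/x) y' + (q(x)/x^2) y = 0:
  p(x) = 1/2,  q(x) = x - 3.
Indicial equation: r(r-1) + (1/2) r + (-3) = 0 -> roots r_1 = 2, r_2 = -3/2.
Take r = r_1 = 2. Let y(x) = x^r sum_{n>=0} a_n x^n with a_0 = 1.
Substitute y = x^r sum a_n x^n and match x^{r+n}. The recurrence is
  D(n) a_n + 1 a_{n-1} = 0,  where D(n) = (r+n)(r+n-1) + (1/2)(r+n) + (-3).
  a_n = -1 / D(n) * a_{n-1}.
Since the indicial polynomial factors as (r - r_1)(r - r_2), D(n) = (r_1 + n - r_1)(r_1 + n - r_2) = n(n + 7/2).
Evaluating step by step (a_0 = 1):
  n = 1: D(1) = 1(1 + 7/2) = 9/2; numerator = -1(1) = -1; a_1 = (-1)/(9/2) = -2/9
  n = 2: D(2) = 2(2 + 7/2) = 11; numerator = -1(-2/9) = 2/9; a_2 = (2/9)/(11) = 2/99
  n = 3: D(3) = 3(3 + 7/2) = 39/2; numerator = -1(2/99) = -2/99; a_3 = (-2/99)/(39/2) = -4/3861
  n = 4: D(4) = 4(4 + 7/2) = 30; numerator = -1(-4/3861) = 4/3861; a_4 = (4/3861)/(30) = 2/57915

r = 2; a_0 = 1; a_1 = -2/9; a_2 = 2/99; a_3 = -4/3861; a_4 = 2/57915
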